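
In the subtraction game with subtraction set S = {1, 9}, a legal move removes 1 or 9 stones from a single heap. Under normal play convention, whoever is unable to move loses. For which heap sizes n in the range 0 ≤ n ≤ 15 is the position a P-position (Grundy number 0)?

G(0) = 0
G(1) = mex{0} = 1
G(2) = mex{1} = 0
G(3) = mex{0} = 1
G(4) = mex{1} = 0
G(5) = mex{0} = 1
G(6) = mex{1} = 0
G(7) = mex{0} = 1
G(8) = mex{1} = 0
G(9) = mex{0,0} = 1
G(10) = mex{1,1} = 0
G(11) = mex{0,0} = 1
G(12) = mex{1,1} = 0
G(13) = mex{0,0} = 1
G(14) = mex{1,1} = 0
G(15) = mex{0,0} = 1
P-positions are exactly the n with G(n) = 0.

0, 2, 4, 6, 8, 10, 12, 14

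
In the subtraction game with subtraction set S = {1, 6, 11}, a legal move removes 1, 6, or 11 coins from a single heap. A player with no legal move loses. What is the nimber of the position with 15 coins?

n :  0  1  2  3  4  5  6  7  8  9 10 11 12 13 14 15
G :  0  1  0  1  0  1  2  0  1  0  1  2  0  1  0  1

1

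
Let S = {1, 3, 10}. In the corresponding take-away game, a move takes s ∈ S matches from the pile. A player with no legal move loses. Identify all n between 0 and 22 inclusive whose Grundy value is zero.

0, 2, 4, 6, 8, 13, 15, 17, 19, 21

G(0) = 0
G(1) = mex{0} = 1
G(2) = mex{1} = 0
G(3) = mex{0,0} = 1
G(4) = mex{1,1} = 0
G(5) = mex{0,0} = 1
G(6) = mex{1,1} = 0
G(7) = mex{0,0} = 1
G(8) = mex{1,1} = 0
G(9) = mex{0,0} = 1
G(10) = mex{1,1,0} = 2
G(11) = mex{2,0,1} = 3
G(12) = mex{3,1,0} = 2
G(13) = mex{2,2,1} = 0
G(14) = mex{0,3,0} = 1
G(15) = mex{1,2,1} = 0
G(16) = mex{0,0,0} = 1
G(17) = mex{1,1,1} = 0
G(18) = mex{0,0,0} = 1
G(19) = mex{1,1,1} = 0
G(20) = mex{0,0,2} = 1
G(21) = mex{1,1,3} = 0
G(22) = mex{0,0,2} = 1
P-positions are exactly the n with G(n) = 0.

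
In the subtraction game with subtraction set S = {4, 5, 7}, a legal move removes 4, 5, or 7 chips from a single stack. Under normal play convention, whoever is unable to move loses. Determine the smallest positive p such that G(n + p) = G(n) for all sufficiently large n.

n :  0  1  2  3  4  5  6  7  8  9 10 11 12 13 14 15 16 17 18 19 20 21 22 23
G :  0  0  0  0  1  1  1  1  2  2  2  0  0  0  0  1  1  1  1  2  2  2  0  0
G(n+11) = G(n) holds for n = 0,…,6 (a full window of length max(S) = 7), so the sequence is purely periodic with period 11.

11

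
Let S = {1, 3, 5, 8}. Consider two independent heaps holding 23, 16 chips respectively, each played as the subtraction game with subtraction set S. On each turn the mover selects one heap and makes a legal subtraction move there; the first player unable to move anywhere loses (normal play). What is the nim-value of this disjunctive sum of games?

3

All heaps use S = {1, 3, 5, 8}:
n :  0  1  2  3  4  5  6  7  8  9 10 11 12 13 14 15 16 17 18 19 20 21 22 23
G :  0  1  0  1  0  1  0  1  2  3  2  3  2  0  1  0  1  0  1  0  1  2  3  2
Heap A: G(23) = 2.
Heap B: G(16) = 1.
Combined Grundy value = 2 ⊕ 1 = 3.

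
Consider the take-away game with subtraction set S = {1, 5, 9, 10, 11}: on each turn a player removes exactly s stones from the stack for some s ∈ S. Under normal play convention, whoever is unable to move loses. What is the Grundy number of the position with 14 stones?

2

n :  0  1  2  3  4  5  6  7  8  9 10 11 12 13 14
G :  0  1  0  1  0  1  0  1  0  1  2  3  2  3  2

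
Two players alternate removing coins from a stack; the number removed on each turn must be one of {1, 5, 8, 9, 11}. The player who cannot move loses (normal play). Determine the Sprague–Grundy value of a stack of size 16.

0

n :  0  1  2  3  4  5  6  7  8  9 10 11 12 13 14 15 16
G :  0  1  0  1  0  1  0  1  2  3  2  3  2  3  2  3  0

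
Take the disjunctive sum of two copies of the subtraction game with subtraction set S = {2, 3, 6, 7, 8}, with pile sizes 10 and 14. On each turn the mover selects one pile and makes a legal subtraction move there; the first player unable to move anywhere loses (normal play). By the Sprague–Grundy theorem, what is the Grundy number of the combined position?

0

All piles use S = {2, 3, 6, 7, 8}:
G(0) = 0
G(1) = mex{} = 0
G(2) = mex{0} = 1
G(3) = mex{0,0} = 1
G(4) = mex{1,0} = 2
G(5) = mex{1,1} = 0
G(6) = mex{2,1,0} = 3
G(7) = mex{0,2,0,0} = 1
G(8) = mex{3,0,1,0,0} = 2
G(9) = mex{1,3,1,1,0} = 2
G(10) = mex{2,1,2,1,1} = 0
G(11) = mex{2,2,0,2,1} = 3
G(12) = mex{0,2,3,0,2} = 1
G(13) = mex{3,0,1,3,0} = 2
G(14) = mex{1,3,2,1,3} = 0
Pile A: G(10) = 0.
Pile B: G(14) = 0.
Combined Grundy value = 0 ⊕ 0 = 0.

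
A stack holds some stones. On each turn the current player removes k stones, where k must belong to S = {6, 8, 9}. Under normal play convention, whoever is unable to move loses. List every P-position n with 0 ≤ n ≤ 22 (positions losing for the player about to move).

0, 1, 2, 3, 4, 5, 15, 16, 17, 18, 19, 20

G(0) = 0
G(1) = mex{} = 0
G(2) = mex{} = 0
G(3) = mex{} = 0
G(4) = mex{} = 0
G(5) = mex{} = 0
G(6) = mex{0} = 1
G(7) = mex{0} = 1
G(8) = mex{0,0} = 1
G(9) = mex{0,0,0} = 1
G(10) = mex{0,0,0} = 1
G(11) = mex{0,0,0} = 1
G(12) = mex{1,0,0} = 2
G(13) = mex{1,0,0} = 2
G(14) = mex{1,1,0} = 2
G(15) = mex{1,1,1} = 0
G(16) = mex{1,1,1} = 0
G(17) = mex{1,1,1} = 0
G(18) = mex{2,1,1} = 0
G(19) = mex{2,1,1} = 0
G(20) = mex{2,2,1} = 0
G(21) = mex{0,2,2} = 1
G(22) = mex{0,2,2} = 1
P-positions are exactly the n with G(n) = 0.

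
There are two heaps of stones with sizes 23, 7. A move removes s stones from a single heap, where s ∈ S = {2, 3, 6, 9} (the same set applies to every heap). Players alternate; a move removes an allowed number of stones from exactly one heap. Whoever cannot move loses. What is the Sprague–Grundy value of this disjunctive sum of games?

All heaps use S = {2, 3, 6, 9}:
G(0) = 0
G(1) = mex{} = 0
G(2) = mex{0} = 1
G(3) = mex{0,0} = 1
G(4) = mex{1,0} = 2
G(5) = mex{1,1} = 0
G(6) = mex{2,1,0} = 3
G(7) = mex{0,2,0} = 1
G(8) = mex{3,0,1} = 2
G(9) = mex{1,3,1,0} = 2
G(10) = mex{2,1,2,0} = 3
G(11) = mex{2,2,0,1} = 3
G(12) = mex{3,2,3,1} = 0
G(13) = mex{3,3,1,2} = 0
G(14) = mex{0,3,2,0} = 1
G(15) = mex{0,0,2,3} = 1
G(16) = mex{1,0,3,1} = 2
G(17) = mex{1,1,3,2} = 0
G(18) = mex{2,1,0,2} = 3
G(19) = mex{0,2,0,3} = 1
G(20) = mex{3,0,1,3} = 2
G(21) = mex{1,3,1,0} = 2
G(22) = mex{2,1,2,0} = 3
G(23) = mex{2,2,0,1} = 3
Heap A: G(23) = 3.
Heap B: G(7) = 1.
Combined Grundy value = 3 ⊕ 1 = 2.

2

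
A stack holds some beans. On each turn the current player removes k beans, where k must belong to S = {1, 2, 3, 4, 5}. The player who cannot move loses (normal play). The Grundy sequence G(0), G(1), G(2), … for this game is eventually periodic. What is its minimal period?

n :  0  1  2  3  4  5  6  7  8  9 10 11 12 13 14
G :  0  1  2  3  4  5  0  1  2  3  4  5  0  1  2
G(n+6) = G(n) holds for n = 0,…,4 (a full window of length max(S) = 5), so the sequence is purely periodic with period 6.

6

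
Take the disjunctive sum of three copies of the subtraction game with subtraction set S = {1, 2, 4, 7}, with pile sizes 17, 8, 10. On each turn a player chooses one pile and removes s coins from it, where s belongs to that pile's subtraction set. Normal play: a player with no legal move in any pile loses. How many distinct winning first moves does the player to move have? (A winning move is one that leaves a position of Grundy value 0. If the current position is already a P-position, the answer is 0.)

3

All piles use S = {1, 2, 4, 7}:
n :  0  1  2  3  4  5  6  7  8  9 10 11 12 13 14 15 16 17
G :  0  1  2  0  1  2  0  1  2  0  1  2  0  1  2  0  1  2
Pile A: G(17) = 2.
Pile B: G(8) = 2.
Pile C: G(10) = 1.
Combined Grundy value = 2 ⊕ 2 ⊕ 1 = 1.
A winning move leaves total XOR = 0, i.e. changes one component's Grundy value g to g ⊕ X where X is the current total.
Pile A: need g' = 2⊕1 = 3. Options: 17−1→G=1, 17−2→G=0, 17−4→G=1, 17−7→G=1. Hits: 0.
Pile B: need g' = 2⊕1 = 3. Options: 8−1→G=1, 8−2→G=0, 8−4→G=1, 8−7→G=1. Hits: 0.
Pile C: need g' = 1⊕1 = 0. Options: 10−1→G=0, 10−2→G=2, 10−4→G=0, 10−7→G=0. Hits: 3.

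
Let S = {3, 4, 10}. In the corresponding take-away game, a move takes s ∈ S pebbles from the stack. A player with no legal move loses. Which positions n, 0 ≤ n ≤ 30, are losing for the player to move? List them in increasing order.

0, 1, 2, 7, 8, 9, 14, 15, 16, 21, 22, 23, 28, 29, 30

n :  0  1  2  3  4  5  6  7  8  9 10 11 12 13 14 15 16 17 18 19 20 21 22 23 24 25 26 27 28 29 30
G :  0  0  0  1  1  1  2  0  0  0  1  1  1  2  0  0  0  1  1  1  2  0  0  0  1  1  1  2  0  0  0
P-positions are exactly the n with G(n) = 0.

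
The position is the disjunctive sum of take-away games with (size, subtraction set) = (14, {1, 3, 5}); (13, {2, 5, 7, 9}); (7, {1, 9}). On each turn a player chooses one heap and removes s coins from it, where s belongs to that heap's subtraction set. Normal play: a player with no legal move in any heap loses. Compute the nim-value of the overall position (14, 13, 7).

Heap A, S = {1, 3, 5}:
G(0) = 0
G(1) = mex{0} = 1
G(2) = mex{1} = 0
G(3) = mex{0,0} = 1
G(4) = mex{1,1} = 0
G(5) = mex{0,0,0} = 1
G(6) = mex{1,1,1} = 0
G(7) = mex{0,0,0} = 1
G(8) = mex{1,1,1} = 0
G(9) = mex{0,0,0} = 1
G(10) = mex{1,1,1} = 0
G(11) = mex{0,0,0} = 1
G(12) = mex{1,1,1} = 0
G(13) = mex{0,0,0} = 1
G(14) = mex{1,1,1} = 0
G_A(14) = 0.
Heap B, S = {2, 5, 7, 9}:
n :  0  1  2  3  4  5  6  7  8  9 10 11 12 13
G :  0  0  1  1  0  2  1  3  2  2  3  3  0  4
G_B(13) = 4.
Heap C, S = {1, 9}:
n : 0 1 2 3 4 5 6 7
G : 0 1 0 1 0 1 0 1
G_C(7) = 1.
Combined Grundy value = 0 ⊕ 4 ⊕ 1 = 5.

5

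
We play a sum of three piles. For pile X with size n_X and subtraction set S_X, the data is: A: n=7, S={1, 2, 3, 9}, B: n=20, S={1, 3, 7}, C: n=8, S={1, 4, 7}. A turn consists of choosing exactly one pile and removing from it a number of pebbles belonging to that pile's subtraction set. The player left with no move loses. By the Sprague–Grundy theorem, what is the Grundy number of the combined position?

3

Pile A, S = {1, 2, 3, 9}:
G(0) = 0
G(1) = mex{0} = 1
G(2) = mex{1,0} = 2
G(3) = mex{2,1,0} = 3
G(4) = mex{3,2,1} = 0
G(5) = mex{0,3,2} = 1
G(6) = mex{1,0,3} = 2
G(7) = mex{2,1,0} = 3
G_A(7) = 3.
Pile B, S = {1, 3, 7}:
n :  0  1  2  3  4  5  6  7  8  9 10 11 12 13 14 15 16 17 18 19 20
G :  0  1  0  1  0  1  0  1  0  1  0  1  0  1  0  1  0  1  0  1  0
G_B(20) = 0.
Pile C, S = {1, 4, 7}:
n : 0 1 2 3 4 5 6 7 8
G : 0 1 0 1 2 0 1 2 0
G_C(8) = 0.
Combined Grundy value = 3 ⊕ 0 ⊕ 0 = 3.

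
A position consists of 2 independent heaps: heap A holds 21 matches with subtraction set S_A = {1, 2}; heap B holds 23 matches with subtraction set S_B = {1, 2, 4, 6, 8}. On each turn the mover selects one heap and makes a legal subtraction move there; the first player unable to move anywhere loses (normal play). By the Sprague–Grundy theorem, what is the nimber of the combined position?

0

Heap A, S = {1, 2}:
G(0) = 0
G(1) = mex{0} = 1
G(2) = mex{1,0} = 2
G(3) = mex{2,1} = 0
G(4) = mex{0,2} = 1
G(5) = mex{1,0} = 2
G(6) = mex{2,1} = 0
G(7) = mex{0,2} = 1
G(8) = mex{1,0} = 2
G(9) = mex{2,1} = 0
G(10) = mex{0,2} = 1
G(11) = mex{1,0} = 2
G(12) = mex{2,1} = 0
G(13) = mex{0,2} = 1
G(14) = mex{1,0} = 2
G(15) = mex{2,1} = 0
G(16) = mex{0,2} = 1
G(17) = mex{1,0} = 2
G(18) = mex{2,1} = 0
G(19) = mex{0,2} = 1
G(20) = mex{1,0} = 2
G(21) = mex{2,1} = 0
G_A(21) = 0.
Heap B, S = {1, 2, 4, 6, 8}:
n :  0  1  2  3  4  5  6  7  8  9 10 11 12 13 14 15 16 17 18 19 20 21 22 23
G :  0  1  2  0  1  2  3  4  5  3  0  1  2  0  1  2  3  4  5  3  0  1  2  0
G_B(23) = 0.
Combined Grundy value = 0 ⊕ 0 = 0.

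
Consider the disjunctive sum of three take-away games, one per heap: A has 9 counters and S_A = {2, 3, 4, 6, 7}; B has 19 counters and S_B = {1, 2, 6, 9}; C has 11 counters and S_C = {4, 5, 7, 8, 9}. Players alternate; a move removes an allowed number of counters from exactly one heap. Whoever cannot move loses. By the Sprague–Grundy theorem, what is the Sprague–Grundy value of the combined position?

0

Heap A, S = {2, 3, 4, 6, 7}:
n : 0 1 2 3 4 5 6 7 8 9
G : 0 0 1 1 2 2 3 3 4 0
G_A(9) = 0.
Heap B, S = {1, 2, 6, 9}:
n :  0  1  2  3  4  5  6  7  8  9 10 11 12 13 14 15 16 17 18 19
G :  0  1  2  0  1  2  3  0  1  2  0  1  2  3  0  1  2  0  1  2
G_B(19) = 2.
Heap C, S = {4, 5, 7, 8, 9}:
n :  0  1  2  3  4  5  6  7  8  9 10 11
G :  0  0  0  0  1  1  1  1  2  2  2  2
G_C(11) = 2.
Combined Grundy value = 0 ⊕ 2 ⊕ 2 = 0.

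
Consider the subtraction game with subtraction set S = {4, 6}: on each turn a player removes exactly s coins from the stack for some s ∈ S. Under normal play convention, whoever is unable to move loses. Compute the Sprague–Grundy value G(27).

G(0) = 0
G(1) = mex{} = 0
G(2) = mex{} = 0
G(3) = mex{} = 0
G(4) = mex{0} = 1
G(5) = mex{0} = 1
G(6) = mex{0,0} = 1
G(7) = mex{0,0} = 1
G(8) = mex{1,0} = 2
G(9) = mex{1,0} = 2
G(10) = mex{1,1} = 0
G(11) = mex{1,1} = 0
G(12) = mex{2,1} = 0
G(13) = mex{2,1} = 0
G(14) = mex{0,2} = 1
G(15) = mex{0,2} = 1
G(16) = mex{0,0} = 1
G(17) = mex{0,0} = 1
G(18) = mex{1,0} = 2
G(19) = mex{1,0} = 2
G(20) = mex{1,1} = 0
G(21) = mex{1,1} = 0
G(22) = mex{2,1} = 0
G(23) = mex{2,1} = 0
G(24) = mex{0,2} = 1
G(25) = mex{0,2} = 1
G(26) = mex{0,0} = 1
G(27) = mex{0,0} = 1

1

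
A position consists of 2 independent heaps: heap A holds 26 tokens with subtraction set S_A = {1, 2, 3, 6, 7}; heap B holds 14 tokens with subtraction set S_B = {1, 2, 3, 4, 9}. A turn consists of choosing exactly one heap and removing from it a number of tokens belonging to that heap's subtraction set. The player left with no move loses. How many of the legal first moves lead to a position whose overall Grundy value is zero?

1

Heap A, S = {1, 2, 3, 6, 7}:
n :  0  1  2  3  4  5  6  7  8  9 10 11 12 13 14 15 16 17 18 19 20 21 22 23 24 25 26
G :  0  1  2  3  0  1  2  3  0  1  2  3  0  1  2  3  0  1  2  3  0  1  2  3  0  1  2
G_A(26) = 2.
Heap B, S = {1, 2, 3, 4, 9}:
n :  0  1  2  3  4  5  6  7  8  9 10 11 12 13 14
G :  0  1  2  3  4  0  1  2  3  4  0  1  2  3  4
G_B(14) = 4.
Combined Grundy value = 2 ⊕ 4 = 6.
A winning move leaves total XOR = 0, i.e. changes one component's Grundy value g to g ⊕ X where X is the current total.
Heap A: need g' = 2⊕6 = 4. Options: 26−1→G=1, 26−2→G=0, 26−3→G=3, 26−6→G=0, 26−7→G=3. Hits: 0.
Heap B: need g' = 4⊕6 = 2. Options: 14−1→G=3, 14−2→G=2, 14−3→G=1, 14−4→G=0, 14−9→G=0. Hits: 1.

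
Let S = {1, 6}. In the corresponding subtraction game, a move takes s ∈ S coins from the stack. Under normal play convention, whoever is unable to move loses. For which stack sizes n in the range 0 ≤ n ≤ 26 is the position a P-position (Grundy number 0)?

0, 2, 4, 7, 9, 11, 14, 16, 18, 21, 23, 25

n :  0  1  2  3  4  5  6  7  8  9 10 11 12 13 14 15 16 17 18 19 20 21 22 23 24 25 26
G :  0  1  0  1  0  1  2  0  1  0  1  0  1  2  0  1  0  1  0  1  2  0  1  0  1  0  1
P-positions are exactly the n with G(n) = 0.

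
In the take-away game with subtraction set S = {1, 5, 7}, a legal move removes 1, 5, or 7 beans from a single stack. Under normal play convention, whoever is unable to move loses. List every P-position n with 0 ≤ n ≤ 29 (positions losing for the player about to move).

G(0) = 0
G(1) = mex{0} = 1
G(2) = mex{1} = 0
G(3) = mex{0} = 1
G(4) = mex{1} = 0
G(5) = mex{0,0} = 1
G(6) = mex{1,1} = 0
G(7) = mex{0,0,0} = 1
G(8) = mex{1,1,1} = 0
G(9) = mex{0,0,0} = 1
G(10) = mex{1,1,1} = 0
G(11) = mex{0,0,0} = 1
G(12) = mex{1,1,1} = 0
G(13) = mex{0,0,0} = 1
G(14) = mex{1,1,1} = 0
G(15) = mex{0,0,0} = 1
G(16) = mex{1,1,1} = 0
G(17) = mex{0,0,0} = 1
G(18) = mex{1,1,1} = 0
G(19) = mex{0,0,0} = 1
G(20) = mex{1,1,1} = 0
G(21) = mex{0,0,0} = 1
G(22) = mex{1,1,1} = 0
G(23) = mex{0,0,0} = 1
G(24) = mex{1,1,1} = 0
G(25) = mex{0,0,0} = 1
G(26) = mex{1,1,1} = 0
G(27) = mex{0,0,0} = 1
G(28) = mex{1,1,1} = 0
G(29) = mex{0,0,0} = 1
P-positions are exactly the n with G(n) = 0.

0, 2, 4, 6, 8, 10, 12, 14, 16, 18, 20, 22, 24, 26, 28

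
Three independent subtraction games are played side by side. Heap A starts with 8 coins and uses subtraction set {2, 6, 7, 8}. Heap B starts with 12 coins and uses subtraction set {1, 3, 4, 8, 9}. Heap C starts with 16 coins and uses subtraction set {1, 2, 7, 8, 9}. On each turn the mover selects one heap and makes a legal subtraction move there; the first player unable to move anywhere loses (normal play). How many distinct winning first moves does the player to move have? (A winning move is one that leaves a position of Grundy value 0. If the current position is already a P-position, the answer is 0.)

Heap A, S = {2, 6, 7, 8}:
G(0) = 0
G(1) = mex{} = 0
G(2) = mex{0} = 1
G(3) = mex{0} = 1
G(4) = mex{1} = 0
G(5) = mex{1} = 0
G(6) = mex{0,0} = 1
G(7) = mex{0,0,0} = 1
G(8) = mex{1,1,0,0} = 2
G_A(8) = 2.
Heap B, S = {1, 3, 4, 8, 9}:
n :  0  1  2  3  4  5  6  7  8  9 10 11 12
G :  0  1  0  1  2  3  2  0  1  4  3  2  0
G_B(12) = 0.
Heap C, S = {1, 2, 7, 8, 9}:
n :  0  1  2  3  4  5  6  7  8  9 10 11 12 13 14 15 16
G :  0  1  2  0  1  2  0  1  2  3  4  5  3  4  5  3  0
G_C(16) = 0.
Combined Grundy value = 2 ⊕ 0 ⊕ 0 = 2.
A winning move leaves total XOR = 0, i.e. changes one component's Grundy value g to g ⊕ X where X is the current total.
Heap A: need g' = 2⊕2 = 0. Options: 8−2→G=1, 8−6→G=1, 8−7→G=0, 8−8→G=0. Hits: 2.
Heap B: need g' = 0⊕2 = 2. Options: 12−1→G=2, 12−3→G=4, 12−4→G=1, 12−8→G=2, 12−9→G=1. Hits: 2.
Heap C: need g' = 0⊕2 = 2. Options: 16−1→G=3, 16−2→G=5, 16−7→G=3, 16−8→G=2, 16−9→G=1. Hits: 1.

5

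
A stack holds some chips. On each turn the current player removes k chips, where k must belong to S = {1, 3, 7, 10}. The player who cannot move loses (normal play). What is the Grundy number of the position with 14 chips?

2

G(0) = 0
G(1) = mex{0} = 1
G(2) = mex{1} = 0
G(3) = mex{0,0} = 1
G(4) = mex{1,1} = 0
G(5) = mex{0,0} = 1
G(6) = mex{1,1} = 0
G(7) = mex{0,0,0} = 1
G(8) = mex{1,1,1} = 0
G(9) = mex{0,0,0} = 1
G(10) = mex{1,1,1,0} = 2
G(11) = mex{2,0,0,1} = 3
G(12) = mex{3,1,1,0} = 2
G(13) = mex{2,2,0,1} = 3
G(14) = mex{3,3,1,0} = 2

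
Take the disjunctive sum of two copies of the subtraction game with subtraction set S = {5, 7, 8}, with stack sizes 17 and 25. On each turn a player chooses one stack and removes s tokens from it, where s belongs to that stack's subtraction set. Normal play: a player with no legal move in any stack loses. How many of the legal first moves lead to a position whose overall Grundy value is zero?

3

All stacks use S = {5, 7, 8}:
n :  0  1  2  3  4  5  6  7  8  9 10 11 12 13 14 15 16 17 18 19 20 21 22 23 24 25
G :  0  0  0  0  0  1  1  1  1  1  2  2  2  0  0  0  0  0  1  1  1  1  1  2  2  2
Stack A: G(17) = 0.
Stack B: G(25) = 2.
Combined Grundy value = 0 ⊕ 2 = 2.
A winning move leaves total XOR = 0, i.e. changes one component's Grundy value g to g ⊕ X where X is the current total.
Stack A: need g' = 0⊕2 = 2. Options: 17−5→G=2, 17−7→G=2, 17−8→G=1. Hits: 2.
Stack B: need g' = 2⊕2 = 0. Options: 25−5→G=1, 25−7→G=1, 25−8→G=0. Hits: 1.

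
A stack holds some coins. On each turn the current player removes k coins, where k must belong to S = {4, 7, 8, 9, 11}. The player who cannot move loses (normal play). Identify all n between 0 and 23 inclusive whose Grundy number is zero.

n :  0  1  2  3  4  5  6  7  8  9 10 11 12 13 14 15 16 17 18 19 20 21 22 23
G :  0  0  0  0  1  1  1  1  2  2  2  2  3  3  3  0  0  0  0  1  1  1  1  2
P-positions are exactly the n with G(n) = 0.

0, 1, 2, 3, 15, 16, 17, 18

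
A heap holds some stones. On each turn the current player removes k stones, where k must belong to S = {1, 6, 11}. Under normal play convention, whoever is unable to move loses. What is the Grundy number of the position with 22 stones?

n :  0  1  2  3  4  5  6  7  8  9 10 11 12 13 14 15 16 17 18 19 20 21 22
G :  0  1  0  1  0  1  2  0  1  0  1  2  0  1  0  1  0  1  2  0  1  0  1

1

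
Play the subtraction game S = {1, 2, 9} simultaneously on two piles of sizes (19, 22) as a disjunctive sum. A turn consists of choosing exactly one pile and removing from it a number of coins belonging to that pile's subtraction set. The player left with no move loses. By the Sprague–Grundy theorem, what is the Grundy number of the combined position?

All piles use S = {1, 2, 9}:
n :  0  1  2  3  4  5  6  7  8  9 10 11 12 13 14 15 16 17 18 19 20 21 22
G :  0  1  2  0  1  2  0  1  2  3  0  1  2  0  1  2  0  1  2  3  0  1  2
Pile A: G(19) = 3.
Pile B: G(22) = 2.
Combined Grundy value = 3 ⊕ 2 = 1.

1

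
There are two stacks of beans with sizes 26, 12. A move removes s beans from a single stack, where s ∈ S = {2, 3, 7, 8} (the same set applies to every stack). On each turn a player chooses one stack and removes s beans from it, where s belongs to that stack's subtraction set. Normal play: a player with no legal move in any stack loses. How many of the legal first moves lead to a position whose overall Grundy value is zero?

All stacks use S = {2, 3, 7, 8}:
G(0) = 0
G(1) = mex{} = 0
G(2) = mex{0} = 1
G(3) = mex{0,0} = 1
G(4) = mex{1,0} = 2
G(5) = mex{1,1} = 0
G(6) = mex{2,1} = 0
G(7) = mex{0,2,0} = 1
G(8) = mex{0,0,0,0} = 1
G(9) = mex{1,0,1,0} = 2
G(10) = mex{1,1,1,1} = 0
G(11) = mex{2,1,2,1} = 0
G(12) = mex{0,2,0,2} = 1
G(13) = mex{0,0,0,0} = 1
G(14) = mex{1,0,1,0} = 2
G(15) = mex{1,1,1,1} = 0
G(16) = mex{2,1,2,1} = 0
G(17) = mex{0,2,0,2} = 1
G(18) = mex{0,0,0,0} = 1
G(19) = mex{1,0,1,0} = 2
G(20) = mex{1,1,1,1} = 0
G(21) = mex{2,1,2,1} = 0
G(22) = mex{0,2,0,2} = 1
G(23) = mex{0,0,0,0} = 1
G(24) = mex{1,0,1,0} = 2
G(25) = mex{1,1,1,1} = 0
G(26) = mex{2,1,2,1} = 0
Stack A: G(26) = 0.
Stack B: G(12) = 1.
Combined Grundy value = 0 ⊕ 1 = 1.
A winning move leaves total XOR = 0, i.e. changes one component's Grundy value g to g ⊕ X where X is the current total.
Stack A: need g' = 0⊕1 = 1. Options: 26−2→G=2, 26−3→G=1, 26−7→G=2, 26−8→G=1. Hits: 2.
Stack B: need g' = 1⊕1 = 0. Options: 12−2→G=0, 12−3→G=2, 12−7→G=0, 12−8→G=2. Hits: 2.

4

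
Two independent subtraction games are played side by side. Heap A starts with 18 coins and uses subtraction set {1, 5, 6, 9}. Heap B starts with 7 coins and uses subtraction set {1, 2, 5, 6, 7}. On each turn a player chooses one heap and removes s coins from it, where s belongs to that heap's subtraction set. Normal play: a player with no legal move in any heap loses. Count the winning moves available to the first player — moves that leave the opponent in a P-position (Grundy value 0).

Heap A, S = {1, 5, 6, 9}:
G(0) = 0
G(1) = mex{0} = 1
G(2) = mex{1} = 0
G(3) = mex{0} = 1
G(4) = mex{1} = 0
G(5) = mex{0,0} = 1
G(6) = mex{1,1,0} = 2
G(7) = mex{2,0,1} = 3
G(8) = mex{3,1,0} = 2
G(9) = mex{2,0,1,0} = 3
G(10) = mex{3,1,0,1} = 2
G(11) = mex{2,2,1,0} = 3
G(12) = mex{3,3,2,1} = 0
G(13) = mex{0,2,3,0} = 1
G(14) = mex{1,3,2,1} = 0
G(15) = mex{0,2,3,2} = 1
G(16) = mex{1,3,2,3} = 0
G(17) = mex{0,0,3,2} = 1
G(18) = mex{1,1,0,3} = 2
G_A(18) = 2.
Heap B, S = {1, 2, 5, 6, 7}:
G(0) = 0
G(1) = mex{0} = 1
G(2) = mex{1,0} = 2
G(3) = mex{2,1} = 0
G(4) = mex{0,2} = 1
G(5) = mex{1,0,0} = 2
G(6) = mex{2,1,1,0} = 3
G(7) = mex{3,2,2,1,0} = 4
G_B(7) = 4.
Combined Grundy value = 2 ⊕ 4 = 6.
A winning move leaves total XOR = 0, i.e. changes one component's Grundy value g to g ⊕ X where X is the current total.
Heap A: need g' = 2⊕6 = 4. Options: 18−1→G=1, 18−5→G=1, 18−6→G=0, 18−9→G=3. Hits: 0.
Heap B: need g' = 4⊕6 = 2. Options: 7−1→G=3, 7−2→G=2, 7−5→G=2, 7−6→G=1, 7−7→G=0. Hits: 2.

2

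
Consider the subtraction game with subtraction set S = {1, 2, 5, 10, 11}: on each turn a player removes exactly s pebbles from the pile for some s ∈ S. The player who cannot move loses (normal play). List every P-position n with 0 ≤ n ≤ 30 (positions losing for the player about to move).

G(0) = 0
G(1) = mex{0} = 1
G(2) = mex{1,0} = 2
G(3) = mex{2,1} = 0
G(4) = mex{0,2} = 1
G(5) = mex{1,0,0} = 2
G(6) = mex{2,1,1} = 0
G(7) = mex{0,2,2} = 1
G(8) = mex{1,0,0} = 2
G(9) = mex{2,1,1} = 0
G(10) = mex{0,2,2,0} = 1
G(11) = mex{1,0,0,1,0} = 2
G(12) = mex{2,1,1,2,1} = 0
G(13) = mex{0,2,2,0,2} = 1
G(14) = mex{1,0,0,1,0} = 2
G(15) = mex{2,1,1,2,1} = 0
G(16) = mex{0,2,2,0,2} = 1
G(17) = mex{1,0,0,1,0} = 2
G(18) = mex{2,1,1,2,1} = 0
G(19) = mex{0,2,2,0,2} = 1
G(20) = mex{1,0,0,1,0} = 2
G(21) = mex{2,1,1,2,1} = 0
G(22) = mex{0,2,2,0,2} = 1
G(23) = mex{1,0,0,1,0} = 2
G(24) = mex{2,1,1,2,1} = 0
G(25) = mex{0,2,2,0,2} = 1
G(26) = mex{1,0,0,1,0} = 2
G(27) = mex{2,1,1,2,1} = 0
G(28) = mex{0,2,2,0,2} = 1
G(29) = mex{1,0,0,1,0} = 2
G(30) = mex{2,1,1,2,1} = 0
P-positions are exactly the n with G(n) = 0.

0, 3, 6, 9, 12, 15, 18, 21, 24, 27, 30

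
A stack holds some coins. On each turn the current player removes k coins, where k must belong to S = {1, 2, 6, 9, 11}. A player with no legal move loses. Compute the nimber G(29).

G(0) = 0
G(1) = mex{0} = 1
G(2) = mex{1,0} = 2
G(3) = mex{2,1} = 0
G(4) = mex{0,2} = 1
G(5) = mex{1,0} = 2
G(6) = mex{2,1,0} = 3
G(7) = mex{3,2,1} = 0
G(8) = mex{0,3,2} = 1
G(9) = mex{1,0,0,0} = 2
G(10) = mex{2,1,1,1} = 0
G(11) = mex{0,2,2,2,0} = 1
G(12) = mex{1,0,3,0,1} = 2
G(13) = mex{2,1,0,1,2} = 3
G(14) = mex{3,2,1,2,0} = 4
G(15) = mex{4,3,2,3,1} = 0
G(16) = mex{0,4,0,0,2} = 1
G(17) = mex{1,0,1,1,3} = 2
G(18) = mex{2,1,2,2,0} = 3
G(19) = mex{3,2,3,0,1} = 4
G(20) = mex{4,3,4,1,2} = 0
G(21) = mex{0,4,0,2,0} = 1
G(22) = mex{1,0,1,3,1} = 2
G(23) = mex{2,1,2,4,2} = 0
G(24) = mex{0,2,3,0,3} = 1
G(25) = mex{1,0,4,1,4} = 2
G(26) = mex{2,1,0,2,0} = 3
G(27) = mex{3,2,1,3,1} = 0
G(28) = mex{0,3,2,4,2} = 1
G(29) = mex{1,0,0,0,3} = 2

2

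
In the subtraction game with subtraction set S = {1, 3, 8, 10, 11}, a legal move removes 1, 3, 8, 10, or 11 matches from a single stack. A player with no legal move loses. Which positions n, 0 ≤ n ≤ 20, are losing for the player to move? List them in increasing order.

0, 2, 4, 6, 18, 20

G(0) = 0
G(1) = mex{0} = 1
G(2) = mex{1} = 0
G(3) = mex{0,0} = 1
G(4) = mex{1,1} = 0
G(5) = mex{0,0} = 1
G(6) = mex{1,1} = 0
G(7) = mex{0,0} = 1
G(8) = mex{1,1,0} = 2
G(9) = mex{2,0,1} = 3
G(10) = mex{3,1,0,0} = 2
G(11) = mex{2,2,1,1,0} = 3
G(12) = mex{3,3,0,0,1} = 2
G(13) = mex{2,2,1,1,0} = 3
G(14) = mex{3,3,0,0,1} = 2
G(15) = mex{2,2,1,1,0} = 3
G(16) = mex{3,3,2,0,1} = 4
G(17) = mex{4,2,3,1,0} = 5
G(18) = mex{5,3,2,2,1} = 0
G(19) = mex{0,4,3,3,2} = 1
G(20) = mex{1,5,2,2,3} = 0
P-positions are exactly the n with G(n) = 0.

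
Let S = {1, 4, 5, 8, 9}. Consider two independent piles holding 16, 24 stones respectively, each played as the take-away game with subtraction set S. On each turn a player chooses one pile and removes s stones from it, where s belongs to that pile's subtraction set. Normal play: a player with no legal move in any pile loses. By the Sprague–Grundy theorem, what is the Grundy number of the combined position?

All piles use S = {1, 4, 5, 8, 9}:
G(0) = 0
G(1) = mex{0} = 1
G(2) = mex{1} = 0
G(3) = mex{0} = 1
G(4) = mex{1,0} = 2
G(5) = mex{2,1,0} = 3
G(6) = mex{3,0,1} = 2
G(7) = mex{2,1,0} = 3
G(8) = mex{3,2,1,0} = 4
G(9) = mex{4,3,2,1,0} = 5
G(10) = mex{5,2,3,0,1} = 4
G(11) = mex{4,3,2,1,0} = 5
G(12) = mex{5,4,3,2,1} = 0
G(13) = mex{0,5,4,3,2} = 1
G(14) = mex{1,4,5,2,3} = 0
G(15) = mex{0,5,4,3,2} = 1
G(16) = mex{1,0,5,4,3} = 2
G(17) = mex{2,1,0,5,4} = 3
G(18) = mex{3,0,1,4,5} = 2
G(19) = mex{2,1,0,5,4} = 3
G(20) = mex{3,2,1,0,5} = 4
G(21) = mex{4,3,2,1,0} = 5
G(22) = mex{5,2,3,0,1} = 4
G(23) = mex{4,3,2,1,0} = 5
G(24) = mex{5,4,3,2,1} = 0
Pile A: G(16) = 2.
Pile B: G(24) = 0.
Combined Grundy value = 2 ⊕ 0 = 2.

2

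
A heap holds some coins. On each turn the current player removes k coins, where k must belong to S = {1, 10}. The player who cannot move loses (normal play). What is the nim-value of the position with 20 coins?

1

G(0) = 0
G(1) = mex{0} = 1
G(2) = mex{1} = 0
G(3) = mex{0} = 1
G(4) = mex{1} = 0
G(5) = mex{0} = 1
G(6) = mex{1} = 0
G(7) = mex{0} = 1
G(8) = mex{1} = 0
G(9) = mex{0} = 1
G(10) = mex{1,0} = 2
G(11) = mex{2,1} = 0
G(12) = mex{0,0} = 1
G(13) = mex{1,1} = 0
G(14) = mex{0,0} = 1
G(15) = mex{1,1} = 0
G(16) = mex{0,0} = 1
G(17) = mex{1,1} = 0
G(18) = mex{0,0} = 1
G(19) = mex{1,1} = 0
G(20) = mex{0,2} = 1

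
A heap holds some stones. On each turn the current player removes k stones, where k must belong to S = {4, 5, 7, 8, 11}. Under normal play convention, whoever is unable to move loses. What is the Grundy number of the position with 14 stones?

3

n :  0  1  2  3  4  5  6  7  8  9 10 11 12 13 14
G :  0  0  0  0  1  1  1  1  2  2  2  2  3  3  3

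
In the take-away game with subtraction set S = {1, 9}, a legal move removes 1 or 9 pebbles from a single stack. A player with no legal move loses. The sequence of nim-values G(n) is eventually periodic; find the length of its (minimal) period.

2

n :  0  1  2  3  4  5  6  7  8  9 10 11 12 13 14
G :  0  1  0  1  0  1  0  1  0  1  0  1  0  1  0
G(n+2) = G(n) holds for n = 0,…,8 (a full window of length max(S) = 9), so the sequence is purely periodic with period 2.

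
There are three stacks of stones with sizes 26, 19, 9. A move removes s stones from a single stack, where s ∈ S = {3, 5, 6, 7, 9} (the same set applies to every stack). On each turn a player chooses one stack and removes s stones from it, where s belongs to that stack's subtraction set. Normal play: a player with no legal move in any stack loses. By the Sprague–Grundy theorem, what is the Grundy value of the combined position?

All stacks use S = {3, 5, 6, 7, 9}:
n :  0  1  2  3  4  5  6  7  8  9 10 11 12 13 14 15 16 17 18 19 20 21 22 23 24 25 26
G :  0  0  0  1  1  1  2  2  2  3  3  3  0  0  0  1  1  1  2  2  2  3  3  3  0  0  0
Stack A: G(26) = 0.
Stack B: G(19) = 2.
Stack C: G(9) = 3.
Combined Grundy value = 0 ⊕ 2 ⊕ 3 = 1.

1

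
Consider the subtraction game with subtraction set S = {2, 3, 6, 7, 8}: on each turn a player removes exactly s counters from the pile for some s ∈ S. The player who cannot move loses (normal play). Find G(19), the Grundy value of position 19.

0

n :  0  1  2  3  4  5  6  7  8  9 10 11 12 13 14 15 16 17 18 19
G :  0  0  1  1  2  0  3  1  2  2  0  3  1  2  0  0  1  1  2  0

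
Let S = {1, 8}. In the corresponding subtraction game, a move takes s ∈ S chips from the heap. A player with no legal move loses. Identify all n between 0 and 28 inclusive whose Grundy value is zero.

0, 2, 4, 6, 9, 11, 13, 15, 18, 20, 22, 24, 27

n :  0  1  2  3  4  5  6  7  8  9 10 11 12 13 14 15 16 17 18 19 20 21 22 23 24 25 26 27 28
G :  0  1  0  1  0  1  0  1  2  0  1  0  1  0  1  0  1  2  0  1  0  1  0  1  0  1  2  0  1
P-positions are exactly the n with G(n) = 0.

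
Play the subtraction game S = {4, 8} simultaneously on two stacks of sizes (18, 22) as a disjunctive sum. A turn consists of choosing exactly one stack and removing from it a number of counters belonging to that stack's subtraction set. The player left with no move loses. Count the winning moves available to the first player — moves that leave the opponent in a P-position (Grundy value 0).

All stacks use S = {4, 8}:
G(0) = 0
G(1) = mex{} = 0
G(2) = mex{} = 0
G(3) = mex{} = 0
G(4) = mex{0} = 1
G(5) = mex{0} = 1
G(6) = mex{0} = 1
G(7) = mex{0} = 1
G(8) = mex{1,0} = 2
G(9) = mex{1,0} = 2
G(10) = mex{1,0} = 2
G(11) = mex{1,0} = 2
G(12) = mex{2,1} = 0
G(13) = mex{2,1} = 0
G(14) = mex{2,1} = 0
G(15) = mex{2,1} = 0
G(16) = mex{0,2} = 1
G(17) = mex{0,2} = 1
G(18) = mex{0,2} = 1
G(19) = mex{0,2} = 1
G(20) = mex{1,0} = 2
G(21) = mex{1,0} = 2
G(22) = mex{1,0} = 2
Stack A: G(18) = 1.
Stack B: G(22) = 2.
Combined Grundy value = 1 ⊕ 2 = 3.
A winning move leaves total XOR = 0, i.e. changes one component's Grundy value g to g ⊕ X where X is the current total.
Stack A: need g' = 1⊕3 = 2. Options: 18−4→G=0, 18−8→G=2. Hits: 1.
Stack B: need g' = 2⊕3 = 1. Options: 22−4→G=1, 22−8→G=0. Hits: 1.

2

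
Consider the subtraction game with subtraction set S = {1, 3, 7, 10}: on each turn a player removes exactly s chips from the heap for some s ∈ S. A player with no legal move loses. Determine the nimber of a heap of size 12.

n :  0  1  2  3  4  5  6  7  8  9 10 11 12
G :  0  1  0  1  0  1  0  1  0  1  2  3  2

2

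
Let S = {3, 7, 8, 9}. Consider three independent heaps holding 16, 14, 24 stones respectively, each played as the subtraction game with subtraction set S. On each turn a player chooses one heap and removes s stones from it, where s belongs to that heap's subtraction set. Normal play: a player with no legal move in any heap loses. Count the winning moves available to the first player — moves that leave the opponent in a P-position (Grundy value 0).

All heaps use S = {3, 7, 8, 9}:
G(0) = 0
G(1) = mex{} = 0
G(2) = mex{} = 0
G(3) = mex{0} = 1
G(4) = mex{0} = 1
G(5) = mex{0} = 1
G(6) = mex{1} = 0
G(7) = mex{1,0} = 2
G(8) = mex{1,0,0} = 2
G(9) = mex{0,0,0,0} = 1
G(10) = mex{2,1,0,0} = 3
G(11) = mex{2,1,1,0} = 3
G(12) = mex{1,1,1,1} = 0
G(13) = mex{3,0,1,1} = 2
G(14) = mex{3,2,0,1} = 4
G(15) = mex{0,2,2,0} = 1
G(16) = mex{2,1,2,2} = 0
G(17) = mex{4,3,1,2} = 0
G(18) = mex{1,3,3,1} = 0
G(19) = mex{0,0,3,3} = 1
G(20) = mex{0,2,0,3} = 1
G(21) = mex{0,4,2,0} = 1
G(22) = mex{1,1,4,2} = 0
G(23) = mex{1,0,1,4} = 2
G(24) = mex{1,0,0,1} = 2
Heap A: G(16) = 0.
Heap B: G(14) = 4.
Heap C: G(24) = 2.
Combined Grundy value = 0 ⊕ 4 ⊕ 2 = 6.
A winning move leaves total XOR = 0, i.e. changes one component's Grundy value g to g ⊕ X where X is the current total.
Heap A: need g' = 0⊕6 = 6. Options: 16−3→G=2, 16−7→G=1, 16−8→G=2, 16−9→G=2. Hits: 0.
Heap B: need g' = 4⊕6 = 2. Options: 14−3→G=3, 14−7→G=2, 14−8→G=0, 14−9→G=1. Hits: 1.
Heap C: need g' = 2⊕6 = 4. Options: 24−3→G=1, 24−7→G=0, 24−8→G=0, 24−9→G=1. Hits: 0.

1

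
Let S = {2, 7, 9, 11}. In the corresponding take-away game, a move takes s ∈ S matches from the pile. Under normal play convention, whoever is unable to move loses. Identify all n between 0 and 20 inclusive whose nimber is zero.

0, 1, 4, 5, 17, 18

n :  0  1  2  3  4  5  6  7  8  9 10 11 12 13 14 15 16 17 18 19 20
G :  0  0  1  1  0  0  1  1  2  2  3  3  2  2  3  3  4  0  0  1  1
P-positions are exactly the n with G(n) = 0.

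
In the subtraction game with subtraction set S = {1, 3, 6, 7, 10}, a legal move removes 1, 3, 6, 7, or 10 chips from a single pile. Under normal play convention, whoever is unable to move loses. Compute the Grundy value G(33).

n :  0  1  2  3  4  5  6  7  8  9 10 11 12 13 14 15 16 17 18 19 20 21 22 23 24 25 26 27 28 29 30 31 32 33
G :  0  1  0  1  0  1  2  3  2  3  2  3  4  0  1  0  1  0  1  2  3  2  3  2  3  4  0  1  0  1  0  1  2  3

3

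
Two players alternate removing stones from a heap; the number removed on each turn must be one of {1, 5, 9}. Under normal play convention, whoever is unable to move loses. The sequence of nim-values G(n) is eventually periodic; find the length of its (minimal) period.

G(0) = 0
G(1) = mex{0} = 1
G(2) = mex{1} = 0
G(3) = mex{0} = 1
G(4) = mex{1} = 0
G(5) = mex{0,0} = 1
G(6) = mex{1,1} = 0
G(7) = mex{0,0} = 1
G(8) = mex{1,1} = 0
G(9) = mex{0,0,0} = 1
G(10) = mex{1,1,1} = 0
G(11) = mex{0,0,0} = 1
G(12) = mex{1,1,1} = 0
G(13) = mex{0,0,0} = 1
G(14) = mex{1,1,1} = 0
G(n+2) = G(n) holds for n = 0,…,8 (a full window of length max(S) = 9), so the sequence is purely periodic with period 2.

2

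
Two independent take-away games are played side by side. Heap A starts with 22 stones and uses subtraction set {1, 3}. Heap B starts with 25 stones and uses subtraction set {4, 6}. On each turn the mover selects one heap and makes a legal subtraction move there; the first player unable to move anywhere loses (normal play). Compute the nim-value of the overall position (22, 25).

1

Heap A, S = {1, 3}:
n :  0  1  2  3  4  5  6  7  8  9 10 11 12 13 14 15 16 17 18 19 20 21 22
G :  0  1  0  1  0  1  0  1  0  1  0  1  0  1  0  1  0  1  0  1  0  1  0
G_A(22) = 0.
Heap B, S = {4, 6}:
n :  0  1  2  3  4  5  6  7  8  9 10 11 12 13 14 15 16 17 18 19 20 21 22 23 24 25
G :  0  0  0  0  1  1  1  1  2  2  0  0  0  0  1  1  1  1  2  2  0  0  0  0  1  1
G_B(25) = 1.
Combined Grundy value = 0 ⊕ 1 = 1.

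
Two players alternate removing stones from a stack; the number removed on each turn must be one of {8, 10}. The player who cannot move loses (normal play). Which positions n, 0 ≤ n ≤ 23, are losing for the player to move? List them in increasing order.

G(0) = 0
G(1) = mex{} = 0
G(2) = mex{} = 0
G(3) = mex{} = 0
G(4) = mex{} = 0
G(5) = mex{} = 0
G(6) = mex{} = 0
G(7) = mex{} = 0
G(8) = mex{0} = 1
G(9) = mex{0} = 1
G(10) = mex{0,0} = 1
G(11) = mex{0,0} = 1
G(12) = mex{0,0} = 1
G(13) = mex{0,0} = 1
G(14) = mex{0,0} = 1
G(15) = mex{0,0} = 1
G(16) = mex{1,0} = 2
G(17) = mex{1,0} = 2
G(18) = mex{1,1} = 0
G(19) = mex{1,1} = 0
G(20) = mex{1,1} = 0
G(21) = mex{1,1} = 0
G(22) = mex{1,1} = 0
G(23) = mex{1,1} = 0
P-positions are exactly the n with G(n) = 0.

0, 1, 2, 3, 4, 5, 6, 7, 18, 19, 20, 21, 22, 23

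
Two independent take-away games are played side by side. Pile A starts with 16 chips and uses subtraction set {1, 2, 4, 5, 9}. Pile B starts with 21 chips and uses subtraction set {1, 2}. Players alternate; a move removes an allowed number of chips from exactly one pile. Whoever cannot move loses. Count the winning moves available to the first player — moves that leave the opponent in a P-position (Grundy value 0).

Pile A, S = {1, 2, 4, 5, 9}:
G(0) = 0
G(1) = mex{0} = 1
G(2) = mex{1,0} = 2
G(3) = mex{2,1} = 0
G(4) = mex{0,2,0} = 1
G(5) = mex{1,0,1,0} = 2
G(6) = mex{2,1,2,1} = 0
G(7) = mex{0,2,0,2} = 1
G(8) = mex{1,0,1,0} = 2
G(9) = mex{2,1,2,1,0} = 3
G(10) = mex{3,2,0,2,1} = 4
G(11) = mex{4,3,1,0,2} = 5
G(12) = mex{5,4,2,1,0} = 3
G(13) = mex{3,5,3,2,1} = 0
G(14) = mex{0,3,4,3,2} = 1
G(15) = mex{1,0,5,4,0} = 2
G(16) = mex{2,1,3,5,1} = 0
G_A(16) = 0.
Pile B, S = {1, 2}:
G(0) = 0
G(1) = mex{0} = 1
G(2) = mex{1,0} = 2
G(3) = mex{2,1} = 0
G(4) = mex{0,2} = 1
G(5) = mex{1,0} = 2
G(6) = mex{2,1} = 0
G(7) = mex{0,2} = 1
G(8) = mex{1,0} = 2
G(9) = mex{2,1} = 0
G(10) = mex{0,2} = 1
G(11) = mex{1,0} = 2
G(12) = mex{2,1} = 0
G(13) = mex{0,2} = 1
G(14) = mex{1,0} = 2
G(15) = mex{2,1} = 0
G(16) = mex{0,2} = 1
G(17) = mex{1,0} = 2
G(18) = mex{2,1} = 0
G(19) = mex{0,2} = 1
G(20) = mex{1,0} = 2
G(21) = mex{2,1} = 0
G_B(21) = 0.
Combined Grundy value = 0 ⊕ 0 = 0.
A winning move leaves total XOR = 0, i.e. changes one component's Grundy value g to g ⊕ X where X is the current total.
Pile A: target g' = 0⊕0 = 0, but every legal move changes the Grundy value (mex property), so 0 moves.
Pile B: target g' = 0⊕0 = 0, but every legal move changes the Grundy value (mex property), so 0 moves.

0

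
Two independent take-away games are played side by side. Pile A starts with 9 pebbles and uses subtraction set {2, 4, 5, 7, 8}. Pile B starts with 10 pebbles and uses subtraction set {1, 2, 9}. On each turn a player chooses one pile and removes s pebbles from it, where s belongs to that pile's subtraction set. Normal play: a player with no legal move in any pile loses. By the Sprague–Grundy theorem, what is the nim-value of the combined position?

4

Pile A, S = {2, 4, 5, 7, 8}:
G(0) = 0
G(1) = mex{} = 0
G(2) = mex{0} = 1
G(3) = mex{0} = 1
G(4) = mex{1,0} = 2
G(5) = mex{1,0,0} = 2
G(6) = mex{2,1,0} = 3
G(7) = mex{2,1,1,0} = 3
G(8) = mex{3,2,1,0,0} = 4
G(9) = mex{3,2,2,1,0} = 4
G_A(9) = 4.
Pile B, S = {1, 2, 9}:
G(0) = 0
G(1) = mex{0} = 1
G(2) = mex{1,0} = 2
G(3) = mex{2,1} = 0
G(4) = mex{0,2} = 1
G(5) = mex{1,0} = 2
G(6) = mex{2,1} = 0
G(7) = mex{0,2} = 1
G(8) = mex{1,0} = 2
G(9) = mex{2,1,0} = 3
G(10) = mex{3,2,1} = 0
G_B(10) = 0.
Combined Grundy value = 4 ⊕ 0 = 4.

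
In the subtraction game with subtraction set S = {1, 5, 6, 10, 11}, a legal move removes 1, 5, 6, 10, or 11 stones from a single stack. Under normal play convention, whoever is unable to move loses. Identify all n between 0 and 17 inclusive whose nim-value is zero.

0, 2, 4, 16

n :  0  1  2  3  4  5  6  7  8  9 10 11 12 13 14 15 16 17
G :  0  1  0  1  0  1  2  3  2  3  2  3  4  5  4  5  0  1
P-positions are exactly the n with G(n) = 0.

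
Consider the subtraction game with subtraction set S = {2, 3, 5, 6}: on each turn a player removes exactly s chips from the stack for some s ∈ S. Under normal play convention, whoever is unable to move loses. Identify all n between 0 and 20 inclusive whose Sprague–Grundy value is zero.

G(0) = 0
G(1) = mex{} = 0
G(2) = mex{0} = 1
G(3) = mex{0,0} = 1
G(4) = mex{1,0} = 2
G(5) = mex{1,1,0} = 2
G(6) = mex{2,1,0,0} = 3
G(7) = mex{2,2,1,0} = 3
G(8) = mex{3,2,1,1} = 0
G(9) = mex{3,3,2,1} = 0
G(10) = mex{0,3,2,2} = 1
G(11) = mex{0,0,3,2} = 1
G(12) = mex{1,0,3,3} = 2
G(13) = mex{1,1,0,3} = 2
G(14) = mex{2,1,0,0} = 3
G(15) = mex{2,2,1,0} = 3
G(16) = mex{3,2,1,1} = 0
G(17) = mex{3,3,2,1} = 0
G(18) = mex{0,3,2,2} = 1
G(19) = mex{0,0,3,2} = 1
G(20) = mex{1,0,3,3} = 2
P-positions are exactly the n with G(n) = 0.

0, 1, 8, 9, 16, 17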